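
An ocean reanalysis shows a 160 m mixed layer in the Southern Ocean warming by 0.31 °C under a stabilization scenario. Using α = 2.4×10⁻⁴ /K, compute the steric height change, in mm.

Δh = αΔT·H = 2.4×10⁻⁴ × 0.31 × 160 = 0.011904 m

about 11.9 mm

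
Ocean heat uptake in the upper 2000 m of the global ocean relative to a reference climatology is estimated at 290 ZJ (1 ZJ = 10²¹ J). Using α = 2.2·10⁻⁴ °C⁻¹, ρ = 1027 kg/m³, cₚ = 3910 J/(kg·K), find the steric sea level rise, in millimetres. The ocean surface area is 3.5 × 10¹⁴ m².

Per unit area: Q = 290×10²¹ / (3.5×10¹⁴) ≈ 8.286×10⁸ J/m²
Δh = αQ/(ρcₚ) = 2.2×10⁻⁴ × 8.286×10⁸ / (1027 × 3910) ≈ 0.045396 m

45.4 mm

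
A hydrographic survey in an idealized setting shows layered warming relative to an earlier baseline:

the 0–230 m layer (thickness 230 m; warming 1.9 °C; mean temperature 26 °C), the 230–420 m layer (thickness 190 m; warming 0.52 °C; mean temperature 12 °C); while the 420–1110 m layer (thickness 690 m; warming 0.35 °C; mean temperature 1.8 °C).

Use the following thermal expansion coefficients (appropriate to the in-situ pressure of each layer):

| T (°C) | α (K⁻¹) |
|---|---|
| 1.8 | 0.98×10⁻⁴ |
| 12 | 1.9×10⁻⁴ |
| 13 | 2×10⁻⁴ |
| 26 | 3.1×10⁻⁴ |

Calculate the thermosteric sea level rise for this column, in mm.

Layer 1 at 26 °C → α = 3.1×10⁻⁴ K⁻¹
Layer 2 at 12 °C → α = 1.9×10⁻⁴ K⁻¹
Layer 3 at 1.8 °C → α = 0.98×10⁻⁴ K⁻¹
Layer 1: 1.9 × 230 × 3.1×10⁻⁴ = 0.13547 m
230–420 m: 1.9×10⁻⁴ × 190 × 0.52 = 0.018772 m
420–1110 m: 0.35 × 690 × 0.98×10⁻⁴ = 0.023667 m
Δh = 0.13547 + 0.018772 + 0.023667 = 0.177909 m

Δh ≈ 178 mm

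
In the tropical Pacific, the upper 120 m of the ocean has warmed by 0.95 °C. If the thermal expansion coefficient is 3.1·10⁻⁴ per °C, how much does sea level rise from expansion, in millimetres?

Δh = αΔT·H = 3.1×10⁻⁴ × 0.95 × 120 = 0.03534 m

35 mm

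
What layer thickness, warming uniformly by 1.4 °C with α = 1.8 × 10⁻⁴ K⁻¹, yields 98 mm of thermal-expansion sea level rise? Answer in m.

390 m

H = Δh/(αΔT) = 0.098 / (1.8×10⁻⁴ × 1.4) ≈ 388.9 m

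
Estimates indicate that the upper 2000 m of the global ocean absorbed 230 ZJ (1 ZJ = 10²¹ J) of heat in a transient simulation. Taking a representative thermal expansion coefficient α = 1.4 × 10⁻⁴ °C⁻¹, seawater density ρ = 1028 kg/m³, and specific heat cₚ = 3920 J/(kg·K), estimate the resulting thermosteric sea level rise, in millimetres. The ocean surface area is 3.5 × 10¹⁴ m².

about 22.8 mm

Per unit area: Q = 230×10²¹ / (3.5×10¹⁴) ≈ 6.571×10⁸ J/m²
Δh = αQ/(ρcₚ) = 1.4×10⁻⁴ × 6.571×10⁸ / (1028 × 3920) ≈ 0.022829 m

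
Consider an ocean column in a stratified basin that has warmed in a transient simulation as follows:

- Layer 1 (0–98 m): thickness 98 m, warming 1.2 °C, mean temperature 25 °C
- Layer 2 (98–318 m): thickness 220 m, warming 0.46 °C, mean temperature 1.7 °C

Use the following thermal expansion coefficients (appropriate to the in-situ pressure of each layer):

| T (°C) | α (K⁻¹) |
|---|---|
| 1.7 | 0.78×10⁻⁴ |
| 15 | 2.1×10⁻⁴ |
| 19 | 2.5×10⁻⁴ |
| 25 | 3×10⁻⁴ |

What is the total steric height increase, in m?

0.043 m of thermosteric rise

Layer 1 at 25 °C → α = 3×10⁻⁴ K⁻¹
Layer 2 at 1.7 °C → α = 0.78×10⁻⁴ K⁻¹
Layer 1: 1.2 × 98 × 3×10⁻⁴ = 0.03528 m
Layer 2: 0.46 × 0.78×10⁻⁴ × 220 = 0.0078936 m
Δh = 0.03528 + 0.0078936 = 0.0431736 m ≈ 0.043 m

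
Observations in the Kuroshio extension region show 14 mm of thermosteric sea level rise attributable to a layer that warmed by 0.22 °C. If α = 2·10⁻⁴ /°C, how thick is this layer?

H ≈ 320 m

H = Δh/(αΔT) = 0.014 / (2×10⁻⁴ × 0.22) ≈ 318.2 m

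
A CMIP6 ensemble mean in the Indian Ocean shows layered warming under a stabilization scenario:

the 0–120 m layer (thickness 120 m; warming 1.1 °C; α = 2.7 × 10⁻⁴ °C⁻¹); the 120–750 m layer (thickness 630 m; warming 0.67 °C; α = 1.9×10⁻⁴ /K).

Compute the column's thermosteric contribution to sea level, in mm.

0–120 m: 1.1 × 120 × 2.7×10⁻⁴ = 0.03564 m
120–750 m: 0.67 × 630 × 1.9×10⁻⁴ = 0.080199 m
Δh = 0.03564 + 0.080199 = 0.115839 m

116 mm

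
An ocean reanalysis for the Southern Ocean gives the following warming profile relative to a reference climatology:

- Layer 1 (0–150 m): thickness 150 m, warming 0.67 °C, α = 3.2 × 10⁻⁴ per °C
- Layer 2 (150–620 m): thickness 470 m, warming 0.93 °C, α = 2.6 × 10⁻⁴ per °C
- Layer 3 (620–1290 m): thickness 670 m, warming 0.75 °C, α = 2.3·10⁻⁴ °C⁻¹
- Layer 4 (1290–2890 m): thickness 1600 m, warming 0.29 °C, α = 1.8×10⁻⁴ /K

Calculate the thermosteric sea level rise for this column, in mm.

345 mm of thermosteric rise

0–150 m: 3.2×10⁻⁴ × 150 × 0.67 = 0.03216 m
Layer 2: 0.93 × 470 × 2.6×10⁻⁴ = 0.113646 m
0.75 × 2.3×10⁻⁴ × 670 = 0.115575 m
Layer 4: 1600 × 1.8×10⁻⁴ × 0.29 = 0.08352 m
Δh = 0.03216 + 0.113646 + 0.115575 + 0.08352 = 0.344901 m ≈ 345 mm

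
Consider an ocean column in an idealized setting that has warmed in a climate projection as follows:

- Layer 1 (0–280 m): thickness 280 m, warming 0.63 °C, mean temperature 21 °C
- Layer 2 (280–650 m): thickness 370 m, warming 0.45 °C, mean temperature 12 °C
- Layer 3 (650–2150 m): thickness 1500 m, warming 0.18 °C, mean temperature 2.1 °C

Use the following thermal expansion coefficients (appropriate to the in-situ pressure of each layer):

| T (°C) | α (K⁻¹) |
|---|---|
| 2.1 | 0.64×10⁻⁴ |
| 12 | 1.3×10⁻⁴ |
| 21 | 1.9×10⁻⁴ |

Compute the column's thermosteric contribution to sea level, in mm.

about 72.4 mm

Layer 1 at 21 °C → α = 1.9×10⁻⁴ K⁻¹
Layer 2 at 12 °C → α = 1.3×10⁻⁴ K⁻¹
Layer 3 at 2.1 °C → α = 0.64×10⁻⁴ K⁻¹
0–280 m: 0.63 × 1.9×10⁻⁴ × 280 = 0.033516 m
1.3×10⁻⁴ × 0.45 × 370 = 0.021645 m
1500 × 0.18 × 0.64×10⁻⁴ = 0.01728 m
Δh = 0.033516 + 0.021645 + 0.01728 = 0.072441 m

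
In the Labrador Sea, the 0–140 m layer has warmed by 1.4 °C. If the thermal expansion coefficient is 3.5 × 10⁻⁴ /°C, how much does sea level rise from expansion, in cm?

about 6.86 cm

Δh = αΔT·H = 3.5×10⁻⁴ × 1.4 × 140 = 0.06860 m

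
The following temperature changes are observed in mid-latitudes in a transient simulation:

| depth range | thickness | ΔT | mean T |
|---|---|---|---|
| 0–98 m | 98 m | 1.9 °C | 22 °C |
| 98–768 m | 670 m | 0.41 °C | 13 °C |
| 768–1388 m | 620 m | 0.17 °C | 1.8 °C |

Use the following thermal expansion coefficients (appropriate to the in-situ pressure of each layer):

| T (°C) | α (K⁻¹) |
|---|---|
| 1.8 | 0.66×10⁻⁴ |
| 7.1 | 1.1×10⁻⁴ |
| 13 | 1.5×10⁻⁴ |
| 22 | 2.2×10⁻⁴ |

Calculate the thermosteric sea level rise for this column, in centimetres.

Layer 1 at 22 °C → α = 2.2×10⁻⁴ K⁻¹
Layer 2 at 13 °C → α = 1.5×10⁻⁴ K⁻¹
Layer 3 at 1.8 °C → α = 0.66×10⁻⁴ K⁻¹
98 × 2.2×10⁻⁴ × 1.9 = 0.040964 m
98–768 m: 1.5×10⁻⁴ × 0.41 × 670 = 0.041205 m
0.66×10⁻⁴ × 0.17 × 620 = 0.0069564 m
Δh = 0.040964 + 0.041205 + 0.0069564 = 0.0891254 m

8.91 cm of thermosteric rise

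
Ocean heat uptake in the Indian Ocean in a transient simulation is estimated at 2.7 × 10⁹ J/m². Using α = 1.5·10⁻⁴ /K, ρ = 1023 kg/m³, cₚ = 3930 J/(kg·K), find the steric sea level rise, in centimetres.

Δh = 10.1 cm

Δh = αQ/(ρcₚ) = 1.5×10⁻⁴ × 2.7×10⁹ / (1023 × 3930) ≈ 0.10074 m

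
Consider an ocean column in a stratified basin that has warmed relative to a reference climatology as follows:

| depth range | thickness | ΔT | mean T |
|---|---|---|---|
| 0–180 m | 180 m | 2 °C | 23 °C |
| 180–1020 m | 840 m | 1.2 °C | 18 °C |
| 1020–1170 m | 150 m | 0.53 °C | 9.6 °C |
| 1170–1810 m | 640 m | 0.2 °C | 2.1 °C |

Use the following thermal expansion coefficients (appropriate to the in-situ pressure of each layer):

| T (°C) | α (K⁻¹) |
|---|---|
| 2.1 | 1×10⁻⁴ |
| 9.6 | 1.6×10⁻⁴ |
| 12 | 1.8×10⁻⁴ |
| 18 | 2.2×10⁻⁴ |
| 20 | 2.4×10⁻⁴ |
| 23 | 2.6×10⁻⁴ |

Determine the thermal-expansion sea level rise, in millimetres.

about 340 mm

Layer 1 at 23 °C → α = 2.6×10⁻⁴ K⁻¹
Layer 2 at 18 °C → α = 2.2×10⁻⁴ K⁻¹
Layer 3 at 9.6 °C → α = 1.6×10⁻⁴ K⁻¹
Layer 4 at 2.1 °C → α = 1×10⁻⁴ K⁻¹
0–180 m: 180 × 2 × 2.6×10⁻⁴ = 0.09360 m
Layer 2: 840 × 1.2 × 2.2×10⁻⁴ = 0.22176 m
150 × 1.6×10⁻⁴ × 0.53 = 0.01272 m
0.2 × 1×10⁻⁴ × 640 = 0.01280 m
Δh = 0.09360 + 0.22176 + 0.01272 + 0.01280 = 0.34088 m ≈ 340 mm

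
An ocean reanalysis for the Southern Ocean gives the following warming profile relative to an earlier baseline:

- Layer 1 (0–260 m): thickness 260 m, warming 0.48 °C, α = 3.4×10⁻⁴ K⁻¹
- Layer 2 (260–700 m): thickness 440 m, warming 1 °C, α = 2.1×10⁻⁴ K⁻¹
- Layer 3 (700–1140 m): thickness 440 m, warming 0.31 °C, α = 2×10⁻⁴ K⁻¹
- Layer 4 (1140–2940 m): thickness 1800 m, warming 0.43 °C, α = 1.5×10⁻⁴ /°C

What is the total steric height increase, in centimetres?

0–260 m: 0.48 × 3.4×10⁻⁴ × 260 = 0.042432 m
260–700 m: 440 × 1 × 2.1×10⁻⁴ = 0.09240 m
0.31 × 2×10⁻⁴ × 440 = 0.02728 m
0.43 × 1800 × 1.5×10⁻⁴ = 0.11610 m
Δh = 0.042432 + 0.09240 + 0.02728 + 0.11610 = 0.278212 m

about 28 cm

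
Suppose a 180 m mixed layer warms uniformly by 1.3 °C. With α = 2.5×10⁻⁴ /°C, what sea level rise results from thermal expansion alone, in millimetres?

Δh = αΔT·H = 2.5×10⁻⁴ × 1.3 × 180 = 0.05850 m

Δh ≈ 58.5 mm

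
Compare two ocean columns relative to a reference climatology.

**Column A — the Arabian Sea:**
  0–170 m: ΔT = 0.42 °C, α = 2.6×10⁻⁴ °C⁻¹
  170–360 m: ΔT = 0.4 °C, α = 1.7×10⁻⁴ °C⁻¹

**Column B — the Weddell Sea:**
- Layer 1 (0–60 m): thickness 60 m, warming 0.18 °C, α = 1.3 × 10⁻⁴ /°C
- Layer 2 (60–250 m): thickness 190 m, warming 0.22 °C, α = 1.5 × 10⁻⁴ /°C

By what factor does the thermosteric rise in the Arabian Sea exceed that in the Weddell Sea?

≈ 4.1×

A Layer 1: 2.6×10⁻⁴ × 170 × 0.42 = 0.018564 m
A Layer 2: 1.7×10⁻⁴ × 0.4 × 190 = 0.01292 m
A total: 0.031484 m
B 0–60 m: 60 × 1.3×10⁻⁴ × 0.18 = 0.001404 m
B 60–250 m: 0.22 × 190 × 1.5×10⁻⁴ = 0.00627 m
B total: 0.007674 m
Ratio: 0.031484 / 0.007674 ≈ 4.103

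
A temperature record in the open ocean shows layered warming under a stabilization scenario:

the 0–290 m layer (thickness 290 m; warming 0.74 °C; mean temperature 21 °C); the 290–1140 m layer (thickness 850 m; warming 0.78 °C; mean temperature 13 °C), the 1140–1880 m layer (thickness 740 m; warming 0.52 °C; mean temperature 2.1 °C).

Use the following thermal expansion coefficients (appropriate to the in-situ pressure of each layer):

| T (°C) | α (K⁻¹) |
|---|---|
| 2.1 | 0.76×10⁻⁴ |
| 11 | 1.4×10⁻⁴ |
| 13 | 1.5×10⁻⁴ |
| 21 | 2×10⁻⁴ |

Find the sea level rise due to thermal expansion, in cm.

Layer 1 at 21 °C → α = 2×10⁻⁴ K⁻¹
Layer 2 at 13 °C → α = 1.5×10⁻⁴ K⁻¹
Layer 3 at 2.1 °C → α = 0.76×10⁻⁴ K⁻¹
0–290 m: 290 × 0.74 × 2×10⁻⁴ = 0.04292 m
290–1140 m: 1.5×10⁻⁴ × 0.78 × 850 = 0.09945 m
Layer 3: 740 × 0.76×10⁻⁴ × 0.52 = 0.0292448 m
Δh = 0.04292 + 0.09945 + 0.0292448 = 0.1716148 m

Δh ≈ 17.2 cm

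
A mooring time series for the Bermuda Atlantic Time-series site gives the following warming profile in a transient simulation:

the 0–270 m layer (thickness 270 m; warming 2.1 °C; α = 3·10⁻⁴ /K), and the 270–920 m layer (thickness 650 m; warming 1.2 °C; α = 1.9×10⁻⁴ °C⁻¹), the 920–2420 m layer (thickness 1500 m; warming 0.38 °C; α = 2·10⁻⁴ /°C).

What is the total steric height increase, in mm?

3×10⁻⁴ × 2.1 × 270 = 0.17010 m
Layer 2: 1.9×10⁻⁴ × 1.2 × 650 = 0.14820 m
2×10⁻⁴ × 0.38 × 1500 = 0.11400 m
Δh = 0.17010 + 0.14820 + 0.11400 = 0.43230 m ≈ 432 mm

Δh = 432 mm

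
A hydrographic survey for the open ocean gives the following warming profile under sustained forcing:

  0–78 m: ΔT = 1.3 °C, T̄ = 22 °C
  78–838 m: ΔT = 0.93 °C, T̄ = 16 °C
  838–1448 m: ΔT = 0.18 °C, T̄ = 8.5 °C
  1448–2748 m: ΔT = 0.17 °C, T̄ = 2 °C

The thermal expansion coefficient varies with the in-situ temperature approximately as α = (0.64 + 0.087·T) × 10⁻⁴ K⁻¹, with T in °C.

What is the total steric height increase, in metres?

Δh = 0.203 m

Layer 1: α = (0.64 + 0.087×22)×10⁻⁴ = 2.554×10⁻⁴ K⁻¹
Layer 2: α = (0.64 + 0.087×16)×10⁻⁴ = 2.032×10⁻⁴ K⁻¹
Layer 3: α = (0.64 + 0.087×8.5)×10⁻⁴ = 1.3795×10⁻⁴ K⁻¹
Layer 4: α = (0.64 + 0.087×2)×10⁻⁴ = 0.814×10⁻⁴ K⁻¹
0–78 m: 1.3 × 2.554×10⁻⁴ × 78 = 0.02589756 m
Layer 2: 760 × 0.93 × 2.032×10⁻⁴ = 0.14362176 m
Layer 3: 0.18 × 1.3795×10⁻⁴ × 610 = 0.01514691 m
Layer 4: 0.814×10⁻⁴ × 1300 × 0.17 = 0.0179894 m
Δh = 0.02589756 + 0.14362176 + 0.01514691 + 0.0179894 = 0.20265563 m ≈ 0.203 m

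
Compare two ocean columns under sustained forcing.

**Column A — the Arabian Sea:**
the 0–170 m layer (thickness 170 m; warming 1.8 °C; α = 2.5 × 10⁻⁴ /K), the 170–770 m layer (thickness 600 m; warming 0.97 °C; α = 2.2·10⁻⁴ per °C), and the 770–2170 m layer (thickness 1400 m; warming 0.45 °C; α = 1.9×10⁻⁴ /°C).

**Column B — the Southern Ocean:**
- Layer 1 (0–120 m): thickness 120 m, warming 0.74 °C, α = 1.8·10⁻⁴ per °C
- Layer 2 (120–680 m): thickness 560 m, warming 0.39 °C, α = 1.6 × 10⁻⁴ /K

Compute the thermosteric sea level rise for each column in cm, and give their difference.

A Layer 1: 2.5×10⁻⁴ × 1.8 × 170 = 0.07650 m
A 170–770 m: 0.97 × 2.2×10⁻⁴ × 600 = 0.12804 m
A 770–2170 m: 1400 × 1.9×10⁻⁴ × 0.45 = 0.11970 m
A total: 0.32424 m
B 0.74 × 120 × 1.8×10⁻⁴ = 0.015984 m
B Layer 2: 0.39 × 560 × 1.6×10⁻⁴ = 0.034944 m
B total: 0.050928 m
Difference: 0.32424 − 0.050928 = 0.273312 m

Δh_A ≈ 32 cm, Δh_B ≈ 5.1 cm; difference ≈ 27 cm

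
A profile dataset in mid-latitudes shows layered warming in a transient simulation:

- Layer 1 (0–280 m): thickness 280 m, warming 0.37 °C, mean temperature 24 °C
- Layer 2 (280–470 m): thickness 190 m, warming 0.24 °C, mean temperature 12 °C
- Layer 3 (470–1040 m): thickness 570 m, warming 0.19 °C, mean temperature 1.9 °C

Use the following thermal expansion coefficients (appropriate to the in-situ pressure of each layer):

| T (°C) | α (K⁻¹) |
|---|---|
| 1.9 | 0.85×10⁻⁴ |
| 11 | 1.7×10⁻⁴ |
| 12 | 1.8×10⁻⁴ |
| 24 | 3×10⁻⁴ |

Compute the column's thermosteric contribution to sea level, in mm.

48.5 mm

Layer 1 at 24 °C → α = 3×10⁻⁴ K⁻¹
Layer 2 at 12 °C → α = 1.8×10⁻⁴ K⁻¹
Layer 3 at 1.9 °C → α = 0.85×10⁻⁴ K⁻¹
0–280 m: 280 × 3×10⁻⁴ × 0.37 = 0.03108 m
280–470 m: 1.8×10⁻⁴ × 190 × 0.24 = 0.008208 m
470–1040 m: 570 × 0.19 × 0.85×10⁻⁴ = 0.0092055 m
Δh = 0.03108 + 0.008208 + 0.0092055 = 0.0484935 m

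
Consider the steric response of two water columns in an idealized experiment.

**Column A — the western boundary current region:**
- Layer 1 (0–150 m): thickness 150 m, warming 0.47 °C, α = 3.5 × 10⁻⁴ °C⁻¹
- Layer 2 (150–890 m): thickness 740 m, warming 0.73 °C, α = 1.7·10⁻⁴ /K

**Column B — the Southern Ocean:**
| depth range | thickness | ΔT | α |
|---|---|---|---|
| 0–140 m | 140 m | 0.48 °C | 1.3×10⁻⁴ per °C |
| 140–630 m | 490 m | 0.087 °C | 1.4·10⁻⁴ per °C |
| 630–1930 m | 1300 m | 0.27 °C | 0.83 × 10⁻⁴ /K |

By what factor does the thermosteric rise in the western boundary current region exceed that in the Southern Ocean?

2.7

A 0–150 m: 0.47 × 150 × 3.5×10⁻⁴ = 0.024675 m
A 740 × 0.73 × 1.7×10⁻⁴ = 0.091834 m
A total: 0.116509 m
B 0–140 m: 0.48 × 140 × 1.3×10⁻⁴ = 0.008736 m
B 0.087 × 1.4×10⁻⁴ × 490 = 0.0059682 m
B Layer 3: 0.83×10⁻⁴ × 1300 × 0.27 = 0.029133 m
B total: 0.0438372 m
Ratio: 0.116509 / 0.0438372 ≈ 2.658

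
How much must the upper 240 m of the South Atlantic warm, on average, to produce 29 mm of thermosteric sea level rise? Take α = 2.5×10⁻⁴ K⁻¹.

about 0.483 K

ΔT = Δh/(αH) = 0.029 / (2.5×10⁻⁴ × 240) ≈ 0.4833 K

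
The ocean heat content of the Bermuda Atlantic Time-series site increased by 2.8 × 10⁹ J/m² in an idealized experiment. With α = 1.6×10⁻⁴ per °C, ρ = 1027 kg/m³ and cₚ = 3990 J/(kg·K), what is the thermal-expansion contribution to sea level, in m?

Δh = αQ/(ρcₚ) = 1.6×10⁻⁴ × 2.8×10⁹ / (1027 × 3990) ≈ 0.10933 m

0.109 m of thermosteric rise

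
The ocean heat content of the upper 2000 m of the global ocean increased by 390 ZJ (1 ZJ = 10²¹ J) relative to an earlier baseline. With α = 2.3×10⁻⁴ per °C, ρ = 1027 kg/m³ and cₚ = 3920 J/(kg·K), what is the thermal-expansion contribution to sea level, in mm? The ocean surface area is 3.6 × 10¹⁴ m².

about 61.9 mm

Per unit area: Q = 390×10²¹ / (3.6×10¹⁴) ≈ 1.083×10⁹ J/m²
Δh = αQ/(ρcₚ) = 2.3×10⁻⁴ × 1.083×10⁹ / (1027 × 3920) ≈ 0.061873 m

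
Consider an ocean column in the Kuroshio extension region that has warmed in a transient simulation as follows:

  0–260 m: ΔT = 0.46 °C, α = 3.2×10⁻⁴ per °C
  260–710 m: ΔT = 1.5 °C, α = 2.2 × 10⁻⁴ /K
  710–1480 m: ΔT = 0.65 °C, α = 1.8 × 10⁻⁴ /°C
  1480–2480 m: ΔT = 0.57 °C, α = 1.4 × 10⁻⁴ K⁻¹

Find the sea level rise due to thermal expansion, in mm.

Δh = 357 mm

Layer 1: 0.46 × 260 × 3.2×10⁻⁴ = 0.038272 m
Layer 2: 1.5 × 450 × 2.2×10⁻⁴ = 0.14850 m
Layer 3: 770 × 0.65 × 1.8×10⁻⁴ = 0.09009 m
1480–2480 m: 1.4×10⁻⁴ × 1000 × 0.57 = 0.07980 m
Δh = 0.038272 + 0.14850 + 0.09009 + 0.07980 = 0.356662 m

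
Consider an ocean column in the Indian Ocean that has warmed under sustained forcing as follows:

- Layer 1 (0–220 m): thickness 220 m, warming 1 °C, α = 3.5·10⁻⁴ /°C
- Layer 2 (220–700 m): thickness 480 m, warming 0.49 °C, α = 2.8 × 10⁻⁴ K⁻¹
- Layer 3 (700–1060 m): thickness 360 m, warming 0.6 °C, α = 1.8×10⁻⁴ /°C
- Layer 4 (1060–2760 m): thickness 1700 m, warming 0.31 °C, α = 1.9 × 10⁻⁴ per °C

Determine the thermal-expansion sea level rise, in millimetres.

Δh ≈ 282 mm

220 × 3.5×10⁻⁴ × 1 = 0.07700 m
Layer 2: 480 × 2.8×10⁻⁴ × 0.49 = 0.065856 m
360 × 0.6 × 1.8×10⁻⁴ = 0.03888 m
Layer 4: 1700 × 1.9×10⁻⁴ × 0.31 = 0.10013 m
Δh = 0.07700 + 0.065856 + 0.03888 + 0.10013 = 0.281866 m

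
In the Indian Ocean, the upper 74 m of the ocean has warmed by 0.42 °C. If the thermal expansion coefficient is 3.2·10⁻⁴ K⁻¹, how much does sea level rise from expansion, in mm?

Δh = αΔT·H = 3.2×10⁻⁴ × 0.42 × 74 = 0.0099456 m

Δh ≈ 9.9 mm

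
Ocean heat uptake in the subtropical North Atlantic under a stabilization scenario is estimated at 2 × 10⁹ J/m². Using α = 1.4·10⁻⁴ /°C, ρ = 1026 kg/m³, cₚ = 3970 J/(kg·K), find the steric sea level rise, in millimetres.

Δh = αQ/(ρcₚ) = 1.4×10⁻⁴ × 2×10⁹ / (1026 × 3970) ≈ 0.068742 m

69 mm of thermosteric rise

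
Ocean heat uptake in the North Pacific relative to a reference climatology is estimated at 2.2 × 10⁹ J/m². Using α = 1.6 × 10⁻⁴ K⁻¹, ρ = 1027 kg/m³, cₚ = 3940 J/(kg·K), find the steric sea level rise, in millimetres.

87.0 mm of thermosteric rise

Δh = αQ/(ρcₚ) = 1.6×10⁻⁴ × 2.2×10⁹ / (1027 × 3940) ≈ 0.086991 m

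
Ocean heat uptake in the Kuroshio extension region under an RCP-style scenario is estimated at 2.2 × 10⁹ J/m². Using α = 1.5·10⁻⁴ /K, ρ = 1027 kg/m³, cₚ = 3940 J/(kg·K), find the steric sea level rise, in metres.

Δh ≈ 0.082 m

Δh = αQ/(ρcₚ) = 1.5×10⁻⁴ × 2.2×10⁹ / (1027 × 3940) ≈ 0.081554 m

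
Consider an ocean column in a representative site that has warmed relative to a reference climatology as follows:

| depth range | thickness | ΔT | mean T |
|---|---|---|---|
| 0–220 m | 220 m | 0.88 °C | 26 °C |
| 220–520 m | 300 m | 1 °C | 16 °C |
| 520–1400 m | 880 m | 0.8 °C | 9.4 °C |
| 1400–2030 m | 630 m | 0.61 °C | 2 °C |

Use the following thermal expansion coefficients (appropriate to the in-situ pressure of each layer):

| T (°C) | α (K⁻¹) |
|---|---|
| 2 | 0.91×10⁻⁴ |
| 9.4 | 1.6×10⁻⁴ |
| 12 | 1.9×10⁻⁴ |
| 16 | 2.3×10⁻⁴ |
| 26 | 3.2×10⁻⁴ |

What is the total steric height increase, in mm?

Layer 1 at 26 °C → α = 3.2×10⁻⁴ K⁻¹
Layer 2 at 16 °C → α = 2.3×10⁻⁴ K⁻¹
Layer 3 at 9.4 °C → α = 1.6×10⁻⁴ K⁻¹
Layer 4 at 2 °C → α = 0.91×10⁻⁴ K⁻¹
0–220 m: 3.2×10⁻⁴ × 0.88 × 220 = 0.061952 m
Layer 2: 1 × 300 × 2.3×10⁻⁴ = 0.06900 m
Layer 3: 1.6×10⁻⁴ × 880 × 0.8 = 0.11264 m
0.61 × 630 × 0.91×10⁻⁴ = 0.0349713 m
Δh = 0.061952 + 0.06900 + 0.11264 + 0.0349713 = 0.2785633 m ≈ 279 mm

279 mm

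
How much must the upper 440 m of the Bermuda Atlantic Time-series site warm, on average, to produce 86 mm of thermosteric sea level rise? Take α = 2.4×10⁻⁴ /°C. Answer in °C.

about 0.814 °C

ΔT = Δh/(αH) = 0.086 / (2.4×10⁻⁴ × 440) ≈ 0.8144 °C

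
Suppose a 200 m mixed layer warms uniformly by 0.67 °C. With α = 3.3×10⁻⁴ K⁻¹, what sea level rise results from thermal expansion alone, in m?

Δh = αΔT·H = 3.3×10⁻⁴ × 0.67 × 200 = 0.04422 m

Δh = 0.044 m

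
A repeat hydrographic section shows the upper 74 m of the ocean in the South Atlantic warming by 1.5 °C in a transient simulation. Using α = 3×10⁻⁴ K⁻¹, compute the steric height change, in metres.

Δh ≈ 0.0333 m

Δh = αΔT·H = 3×10⁻⁴ × 1.5 × 74 = 0.03330 m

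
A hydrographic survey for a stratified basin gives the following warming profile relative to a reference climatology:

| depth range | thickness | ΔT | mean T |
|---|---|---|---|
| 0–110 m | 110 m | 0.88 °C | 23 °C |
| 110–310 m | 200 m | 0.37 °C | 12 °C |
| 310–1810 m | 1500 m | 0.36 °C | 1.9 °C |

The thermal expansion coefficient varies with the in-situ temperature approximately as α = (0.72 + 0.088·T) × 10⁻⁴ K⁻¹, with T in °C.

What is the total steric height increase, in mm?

Layer 1: α = (0.72 + 0.088×23)×10⁻⁴ = 2.744×10⁻⁴ K⁻¹
Layer 2: α = (0.72 + 0.088×12)×10⁻⁴ = 1.776×10⁻⁴ K⁻¹
Layer 3: α = (0.72 + 0.088×1.9)×10⁻⁴ = 0.8872×10⁻⁴ K⁻¹
110 × 2.744×10⁻⁴ × 0.88 = 0.02656192 m
110–310 m: 0.37 × 200 × 1.776×10⁻⁴ = 0.0131424 m
0.36 × 0.8872×10⁻⁴ × 1500 = 0.0479088 m
Δh = 0.02656192 + 0.0131424 + 0.0479088 = 0.08761312 m

about 87.6 mm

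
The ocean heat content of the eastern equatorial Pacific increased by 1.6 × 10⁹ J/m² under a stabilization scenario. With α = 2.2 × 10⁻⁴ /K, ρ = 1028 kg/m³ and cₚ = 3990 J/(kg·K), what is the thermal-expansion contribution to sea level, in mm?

Δh = αQ/(ρcₚ) = 2.2×10⁻⁴ × 1.6×10⁹ / (1028 × 3990) ≈ 0.085818 m

Δh = 86 mm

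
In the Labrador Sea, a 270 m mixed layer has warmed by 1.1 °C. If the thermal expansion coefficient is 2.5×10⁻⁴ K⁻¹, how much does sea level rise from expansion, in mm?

Δh = 74.3 mm

Δh = αΔT·H = 2.5×10⁻⁴ × 1.1 × 270 = 0.07425 m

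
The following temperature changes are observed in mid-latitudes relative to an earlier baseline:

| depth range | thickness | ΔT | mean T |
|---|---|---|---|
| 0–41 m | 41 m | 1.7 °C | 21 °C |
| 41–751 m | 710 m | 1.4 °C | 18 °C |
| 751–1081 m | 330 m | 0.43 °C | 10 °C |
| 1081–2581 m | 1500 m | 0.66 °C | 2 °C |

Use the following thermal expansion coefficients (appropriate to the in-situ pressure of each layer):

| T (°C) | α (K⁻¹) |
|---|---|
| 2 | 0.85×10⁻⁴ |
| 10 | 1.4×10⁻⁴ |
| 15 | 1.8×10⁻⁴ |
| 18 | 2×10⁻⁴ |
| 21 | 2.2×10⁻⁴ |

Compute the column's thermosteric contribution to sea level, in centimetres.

Layer 1 at 21 °C → α = 2.2×10⁻⁴ K⁻¹
Layer 2 at 18 °C → α = 2×10⁻⁴ K⁻¹
Layer 3 at 10 °C → α = 1.4×10⁻⁴ K⁻¹
Layer 4 at 2 °C → α = 0.85×10⁻⁴ K⁻¹
1.7 × 2.2×10⁻⁴ × 41 = 0.015334 m
1.4 × 2×10⁻⁴ × 710 = 0.19880 m
Layer 3: 0.43 × 330 × 1.4×10⁻⁴ = 0.019866 m
1081–2581 m: 0.85×10⁻⁴ × 0.66 × 1500 = 0.08415 m
Δh = 0.015334 + 0.19880 + 0.019866 + 0.08415 = 0.31815 m

31.8 cm of thermosteric rise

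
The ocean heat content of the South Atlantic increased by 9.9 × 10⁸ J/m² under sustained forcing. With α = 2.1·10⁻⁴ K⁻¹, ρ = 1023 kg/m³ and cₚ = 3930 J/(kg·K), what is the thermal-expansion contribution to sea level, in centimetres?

Δh = αQ/(ρcₚ) = 2.1×10⁻⁴ × 9.9×10⁸ / (1023 × 3930) ≈ 0.051711 m

Δh ≈ 5.2 cm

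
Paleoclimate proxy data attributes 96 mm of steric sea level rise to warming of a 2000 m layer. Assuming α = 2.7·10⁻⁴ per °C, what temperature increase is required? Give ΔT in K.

ΔT ≈ 0.178 K

ΔT = Δh/(αH) = 0.096 / (2.7×10⁻⁴ × 2000) ≈ 0.1778 K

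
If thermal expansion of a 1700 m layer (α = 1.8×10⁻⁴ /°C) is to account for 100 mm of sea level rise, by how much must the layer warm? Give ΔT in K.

ΔT ≈ 0.33 K

ΔT = Δh/(αH) = 0.1 / (1.8×10⁻⁴ × 1700) ≈ 0.3268 K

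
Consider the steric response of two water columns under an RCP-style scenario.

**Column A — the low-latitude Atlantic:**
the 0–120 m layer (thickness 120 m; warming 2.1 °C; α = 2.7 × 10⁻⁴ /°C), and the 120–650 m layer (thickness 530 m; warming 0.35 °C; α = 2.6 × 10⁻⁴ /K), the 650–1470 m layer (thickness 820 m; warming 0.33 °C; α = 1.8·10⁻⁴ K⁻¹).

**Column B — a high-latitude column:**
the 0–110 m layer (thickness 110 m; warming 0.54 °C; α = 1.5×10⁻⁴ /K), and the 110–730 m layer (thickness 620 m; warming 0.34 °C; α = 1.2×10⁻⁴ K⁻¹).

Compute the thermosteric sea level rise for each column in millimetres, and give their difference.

A: 160 mm; B: 34 mm; difference 130 mm

A Layer 1: 2.1 × 2.7×10⁻⁴ × 120 = 0.06804 m
A Layer 2: 530 × 0.35 × 2.6×10⁻⁴ = 0.04823 m
A 650–1470 m: 1.8×10⁻⁴ × 0.33 × 820 = 0.048708 m
A total: 0.164978 m
B 0.54 × 1.5×10⁻⁴ × 110 = 0.00891 m
B Layer 2: 1.2×10⁻⁴ × 0.34 × 620 = 0.025296 m
B total: 0.034206 m
Difference: 0.164978 − 0.034206 = 0.130772 m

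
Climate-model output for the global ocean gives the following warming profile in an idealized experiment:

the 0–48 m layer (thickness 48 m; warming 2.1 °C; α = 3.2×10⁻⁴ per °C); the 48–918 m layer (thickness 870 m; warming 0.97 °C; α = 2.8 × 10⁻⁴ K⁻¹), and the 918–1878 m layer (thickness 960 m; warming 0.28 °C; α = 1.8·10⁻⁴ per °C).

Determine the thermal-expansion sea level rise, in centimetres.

Layer 1: 2.1 × 3.2×10⁻⁴ × 48 = 0.032256 m
Layer 2: 0.97 × 870 × 2.8×10⁻⁴ = 0.236292 m
Layer 3: 0.28 × 1.8×10⁻⁴ × 960 = 0.048384 m
Δh = 0.032256 + 0.236292 + 0.048384 = 0.316932 m ≈ 31.7 cm

31.7 cm of thermosteric rise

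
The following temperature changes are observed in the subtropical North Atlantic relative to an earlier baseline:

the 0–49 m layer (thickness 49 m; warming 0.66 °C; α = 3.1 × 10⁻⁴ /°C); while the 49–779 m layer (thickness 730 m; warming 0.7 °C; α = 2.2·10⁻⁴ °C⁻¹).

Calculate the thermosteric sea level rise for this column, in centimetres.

about 12.2 cm

0–49 m: 0.66 × 49 × 3.1×10⁻⁴ = 0.0100254 m
0.7 × 730 × 2.2×10⁻⁴ = 0.11242 m
Δh = 0.0100254 + 0.11242 = 0.1224454 m ≈ 12.2 cm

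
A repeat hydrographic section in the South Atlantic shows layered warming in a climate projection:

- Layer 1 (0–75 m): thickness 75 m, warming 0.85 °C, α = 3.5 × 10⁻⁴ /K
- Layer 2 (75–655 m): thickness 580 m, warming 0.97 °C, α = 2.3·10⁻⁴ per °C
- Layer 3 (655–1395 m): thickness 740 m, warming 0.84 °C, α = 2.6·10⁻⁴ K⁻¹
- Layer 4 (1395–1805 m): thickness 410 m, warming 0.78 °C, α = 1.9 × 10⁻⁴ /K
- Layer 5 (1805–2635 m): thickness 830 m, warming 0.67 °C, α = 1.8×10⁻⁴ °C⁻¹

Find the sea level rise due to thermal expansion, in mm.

Layer 1: 3.5×10⁻⁴ × 0.85 × 75 = 0.0223125 m
75–655 m: 0.97 × 2.3×10⁻⁴ × 580 = 0.129398 m
655–1395 m: 2.6×10⁻⁴ × 740 × 0.84 = 0.161616 m
Layer 4: 1.9×10⁻⁴ × 410 × 0.78 = 0.060762 m
Layer 5: 1.8×10⁻⁴ × 830 × 0.67 = 0.100098 m
Δh = 0.0223125 + 0.129398 + 0.161616 + 0.060762 + 0.100098 = 0.4741865 m

474 mm of thermosteric rise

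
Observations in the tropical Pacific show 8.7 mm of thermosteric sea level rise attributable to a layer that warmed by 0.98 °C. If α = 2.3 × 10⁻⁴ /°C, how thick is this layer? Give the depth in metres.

38.6 m

H = Δh/(αΔT) = 0.0087 / (2.3×10⁻⁴ × 0.98) ≈ 38.60 m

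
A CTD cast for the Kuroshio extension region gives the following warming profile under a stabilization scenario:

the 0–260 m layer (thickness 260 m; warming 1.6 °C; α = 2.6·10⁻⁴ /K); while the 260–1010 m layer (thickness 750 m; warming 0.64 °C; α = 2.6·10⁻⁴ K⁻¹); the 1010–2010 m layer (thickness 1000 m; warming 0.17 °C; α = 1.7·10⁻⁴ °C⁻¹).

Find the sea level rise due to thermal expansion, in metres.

Δh ≈ 0.26 m

Layer 1: 2.6×10⁻⁴ × 260 × 1.6 = 0.10816 m
Layer 2: 0.64 × 750 × 2.6×10⁻⁴ = 0.12480 m
1010–2010 m: 1.7×10⁻⁴ × 0.17 × 1000 = 0.02890 m
Δh = 0.10816 + 0.12480 + 0.02890 = 0.26186 m ≈ 0.26 m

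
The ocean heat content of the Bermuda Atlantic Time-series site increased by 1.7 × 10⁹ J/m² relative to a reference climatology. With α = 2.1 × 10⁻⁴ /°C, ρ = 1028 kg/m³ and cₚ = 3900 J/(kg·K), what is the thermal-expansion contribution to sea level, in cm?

8.9 cm

Δh = αQ/(ρcₚ) = 2.1×10⁻⁴ × 1.7×10⁹ / (1028 × 3900) ≈ 0.089045 m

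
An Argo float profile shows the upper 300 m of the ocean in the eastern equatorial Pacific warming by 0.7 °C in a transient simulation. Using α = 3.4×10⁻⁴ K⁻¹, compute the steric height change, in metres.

0.0714 m of thermosteric rise

Δh = αΔT·H = 3.4×10⁻⁴ × 0.7 × 300 = 0.07140 m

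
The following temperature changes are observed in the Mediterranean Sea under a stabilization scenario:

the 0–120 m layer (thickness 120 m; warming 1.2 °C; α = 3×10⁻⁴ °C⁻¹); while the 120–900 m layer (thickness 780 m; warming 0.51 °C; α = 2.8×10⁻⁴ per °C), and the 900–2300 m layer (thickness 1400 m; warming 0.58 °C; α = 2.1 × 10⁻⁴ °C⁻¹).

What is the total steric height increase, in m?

Δh ≈ 0.325 m

1.2 × 3×10⁻⁴ × 120 = 0.04320 m
Layer 2: 780 × 0.51 × 2.8×10⁻⁴ = 0.111384 m
2.1×10⁻⁴ × 0.58 × 1400 = 0.17052 m
Δh = 0.04320 + 0.111384 + 0.17052 = 0.325104 m ≈ 0.325 m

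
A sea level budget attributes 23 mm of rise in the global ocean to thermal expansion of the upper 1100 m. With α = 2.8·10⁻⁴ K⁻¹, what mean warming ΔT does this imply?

about 0.0747 K

ΔT = Δh/(αH) = 0.023 / (2.8×10⁻⁴ × 1100) ≈ 0.07468 K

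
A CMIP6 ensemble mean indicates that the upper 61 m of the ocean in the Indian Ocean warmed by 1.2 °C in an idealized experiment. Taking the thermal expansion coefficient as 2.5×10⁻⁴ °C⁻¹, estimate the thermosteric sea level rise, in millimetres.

Δh = αΔT·H = 2.5×10⁻⁴ × 1.2 × 61 = 0.01830 m

about 18 mm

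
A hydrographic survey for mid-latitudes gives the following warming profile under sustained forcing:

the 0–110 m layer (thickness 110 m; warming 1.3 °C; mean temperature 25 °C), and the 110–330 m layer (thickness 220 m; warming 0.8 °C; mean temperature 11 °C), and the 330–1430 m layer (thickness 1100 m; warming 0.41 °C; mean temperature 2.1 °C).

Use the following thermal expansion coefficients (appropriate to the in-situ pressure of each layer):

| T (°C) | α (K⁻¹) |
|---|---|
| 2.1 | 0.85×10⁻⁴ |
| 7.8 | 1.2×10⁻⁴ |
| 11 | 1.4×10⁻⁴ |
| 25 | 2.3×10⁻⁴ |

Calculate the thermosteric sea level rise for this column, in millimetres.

95.9 mm of thermosteric rise

Layer 1 at 25 °C → α = 2.3×10⁻⁴ K⁻¹
Layer 2 at 11 °C → α = 1.4×10⁻⁴ K⁻¹
Layer 3 at 2.1 °C → α = 0.85×10⁻⁴ K⁻¹
0–110 m: 110 × 2.3×10⁻⁴ × 1.3 = 0.03289 m
0.8 × 1.4×10⁻⁴ × 220 = 0.02464 m
1100 × 0.85×10⁻⁴ × 0.41 = 0.038335 m
Δh = 0.03289 + 0.02464 + 0.038335 = 0.095865 m ≈ 95.9 mm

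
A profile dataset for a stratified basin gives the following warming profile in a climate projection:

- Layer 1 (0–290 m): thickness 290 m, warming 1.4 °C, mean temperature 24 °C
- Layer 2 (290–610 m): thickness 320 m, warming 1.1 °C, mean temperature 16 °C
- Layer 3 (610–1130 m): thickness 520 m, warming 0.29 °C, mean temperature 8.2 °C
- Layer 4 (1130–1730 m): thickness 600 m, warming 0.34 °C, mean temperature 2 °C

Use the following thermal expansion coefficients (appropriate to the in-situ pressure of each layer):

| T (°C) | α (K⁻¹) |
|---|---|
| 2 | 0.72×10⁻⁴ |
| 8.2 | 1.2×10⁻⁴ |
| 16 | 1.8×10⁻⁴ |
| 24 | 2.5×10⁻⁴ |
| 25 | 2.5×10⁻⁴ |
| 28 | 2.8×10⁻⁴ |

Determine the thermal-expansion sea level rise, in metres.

about 0.198 m

Layer 1 at 24 °C → α = 2.5×10⁻⁴ K⁻¹
Layer 2 at 16 °C → α = 1.8×10⁻⁴ K⁻¹
Layer 3 at 8.2 °C → α = 1.2×10⁻⁴ K⁻¹
Layer 4 at 2 °C → α = 0.72×10⁻⁴ K⁻¹
0–290 m: 290 × 1.4 × 2.5×10⁻⁴ = 0.10150 m
Layer 2: 320 × 1.1 × 1.8×10⁻⁴ = 0.06336 m
520 × 0.29 × 1.2×10⁻⁴ = 0.018096 m
1130–1730 m: 0.34 × 600 × 0.72×10⁻⁴ = 0.014688 m
Δh = 0.10150 + 0.06336 + 0.018096 + 0.014688 = 0.197644 m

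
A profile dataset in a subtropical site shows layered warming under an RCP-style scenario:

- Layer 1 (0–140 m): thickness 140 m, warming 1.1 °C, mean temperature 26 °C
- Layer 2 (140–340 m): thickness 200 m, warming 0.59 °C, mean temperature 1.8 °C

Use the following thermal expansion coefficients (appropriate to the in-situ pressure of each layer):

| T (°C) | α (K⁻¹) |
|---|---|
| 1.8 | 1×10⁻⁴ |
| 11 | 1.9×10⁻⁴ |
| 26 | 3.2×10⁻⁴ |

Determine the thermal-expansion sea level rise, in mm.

61 mm of thermosteric rise

Layer 1 at 26 °C → α = 3.2×10⁻⁴ K⁻¹
Layer 2 at 1.8 °C → α = 1×10⁻⁴ K⁻¹
140 × 3.2×10⁻⁴ × 1.1 = 0.04928 m
0.59 × 1×10⁻⁴ × 200 = 0.01180 m
Δh = 0.04928 + 0.01180 = 0.06108 m ≈ 61 mm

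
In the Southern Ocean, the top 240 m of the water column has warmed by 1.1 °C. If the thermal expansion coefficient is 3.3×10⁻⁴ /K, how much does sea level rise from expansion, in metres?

0.0871 m of thermosteric rise

Δh = αΔT·H = 3.3×10⁻⁴ × 1.1 × 240 = 0.08712 m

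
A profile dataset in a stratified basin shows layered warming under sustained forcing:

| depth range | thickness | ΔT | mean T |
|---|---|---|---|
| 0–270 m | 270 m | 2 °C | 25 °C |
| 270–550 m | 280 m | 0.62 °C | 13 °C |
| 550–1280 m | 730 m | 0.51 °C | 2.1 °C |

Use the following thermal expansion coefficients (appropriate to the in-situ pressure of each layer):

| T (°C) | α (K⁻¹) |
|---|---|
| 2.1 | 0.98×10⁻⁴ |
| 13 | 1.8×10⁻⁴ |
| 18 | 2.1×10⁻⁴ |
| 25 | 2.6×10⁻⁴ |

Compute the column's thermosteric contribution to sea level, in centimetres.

21 cm of thermosteric rise

Layer 1 at 25 °C → α = 2.6×10⁻⁴ K⁻¹
Layer 2 at 13 °C → α = 1.8×10⁻⁴ K⁻¹
Layer 3 at 2.1 °C → α = 0.98×10⁻⁴ K⁻¹
Layer 1: 2 × 2.6×10⁻⁴ × 270 = 0.14040 m
1.8×10⁻⁴ × 0.62 × 280 = 0.031248 m
0.51 × 730 × 0.98×10⁻⁴ = 0.0364854 m
Δh = 0.14040 + 0.031248 + 0.0364854 = 0.2081334 m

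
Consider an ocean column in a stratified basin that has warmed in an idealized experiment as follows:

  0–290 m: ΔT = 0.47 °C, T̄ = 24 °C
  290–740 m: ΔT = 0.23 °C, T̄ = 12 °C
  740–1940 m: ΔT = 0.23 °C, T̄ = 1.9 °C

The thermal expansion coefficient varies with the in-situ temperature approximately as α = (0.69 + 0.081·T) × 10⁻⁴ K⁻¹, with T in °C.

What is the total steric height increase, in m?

about 0.076 m

Layer 1: α = (0.69 + 0.081×24)×10⁻⁴ = 2.634×10⁻⁴ K⁻¹
Layer 2: α = (0.69 + 0.081×12)×10⁻⁴ = 1.662×10⁻⁴ K⁻¹
Layer 3: α = (0.69 + 0.081×1.9)×10⁻⁴ = 0.8439×10⁻⁴ K⁻¹
Layer 1: 2.634×10⁻⁴ × 0.47 × 290 = 0.03590142 m
Layer 2: 0.23 × 450 × 1.662×10⁻⁴ = 0.0172017 m
740–1940 m: 0.8439×10⁻⁴ × 0.23 × 1200 = 0.02329164 m
Δh = 0.03590142 + 0.0172017 + 0.02329164 = 0.07639476 m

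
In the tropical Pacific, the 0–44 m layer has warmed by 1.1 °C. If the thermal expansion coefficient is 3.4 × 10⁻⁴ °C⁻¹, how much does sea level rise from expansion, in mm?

Δh = αΔT·H = 3.4×10⁻⁴ × 1.1 × 44 = 0.016456 m

about 16.5 mm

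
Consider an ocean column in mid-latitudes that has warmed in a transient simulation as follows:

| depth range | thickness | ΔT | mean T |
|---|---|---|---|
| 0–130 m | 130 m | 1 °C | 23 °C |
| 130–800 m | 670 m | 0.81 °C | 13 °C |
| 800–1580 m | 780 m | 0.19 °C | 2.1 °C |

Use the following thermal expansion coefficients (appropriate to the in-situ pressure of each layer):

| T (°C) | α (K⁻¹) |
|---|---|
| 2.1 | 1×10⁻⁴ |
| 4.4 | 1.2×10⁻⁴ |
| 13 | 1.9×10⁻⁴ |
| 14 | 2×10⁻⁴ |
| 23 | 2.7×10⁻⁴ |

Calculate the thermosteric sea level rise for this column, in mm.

about 153 mm

Layer 1 at 23 °C → α = 2.7×10⁻⁴ K⁻¹
Layer 2 at 13 °C → α = 1.9×10⁻⁴ K⁻¹
Layer 3 at 2.1 °C → α = 1×10⁻⁴ K⁻¹
Layer 1: 1 × 2.7×10⁻⁴ × 130 = 0.03510 m
130–800 m: 670 × 0.81 × 1.9×10⁻⁴ = 0.103113 m
Layer 3: 780 × 1×10⁻⁴ × 0.19 = 0.01482 m
Δh = 0.03510 + 0.103113 + 0.01482 = 0.153033 m ≈ 153 mm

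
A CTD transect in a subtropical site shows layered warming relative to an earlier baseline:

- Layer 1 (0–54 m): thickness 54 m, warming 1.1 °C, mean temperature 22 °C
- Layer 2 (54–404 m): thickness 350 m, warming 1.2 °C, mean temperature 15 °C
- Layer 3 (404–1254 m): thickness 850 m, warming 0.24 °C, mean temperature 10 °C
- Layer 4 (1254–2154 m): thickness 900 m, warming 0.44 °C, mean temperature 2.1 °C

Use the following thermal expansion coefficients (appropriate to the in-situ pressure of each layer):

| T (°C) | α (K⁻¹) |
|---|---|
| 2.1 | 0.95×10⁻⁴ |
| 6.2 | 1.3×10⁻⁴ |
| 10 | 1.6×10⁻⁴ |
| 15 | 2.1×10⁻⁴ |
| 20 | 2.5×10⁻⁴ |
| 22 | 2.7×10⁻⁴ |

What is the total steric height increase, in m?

Layer 1 at 22 °C → α = 2.7×10⁻⁴ K⁻¹
Layer 2 at 15 °C → α = 2.1×10⁻⁴ K⁻¹
Layer 3 at 10 °C → α = 1.6×10⁻⁴ K⁻¹
Layer 4 at 2.1 °C → α = 0.95×10⁻⁴ K⁻¹
Layer 1: 2.7×10⁻⁴ × 1.1 × 54 = 0.016038 m
350 × 2.1×10⁻⁴ × 1.2 = 0.08820 m
Layer 3: 850 × 0.24 × 1.6×10⁻⁴ = 0.03264 m
0.44 × 0.95×10⁻⁴ × 900 = 0.03762 m
Δh = 0.016038 + 0.08820 + 0.03264 + 0.03762 = 0.174498 m

about 0.174 m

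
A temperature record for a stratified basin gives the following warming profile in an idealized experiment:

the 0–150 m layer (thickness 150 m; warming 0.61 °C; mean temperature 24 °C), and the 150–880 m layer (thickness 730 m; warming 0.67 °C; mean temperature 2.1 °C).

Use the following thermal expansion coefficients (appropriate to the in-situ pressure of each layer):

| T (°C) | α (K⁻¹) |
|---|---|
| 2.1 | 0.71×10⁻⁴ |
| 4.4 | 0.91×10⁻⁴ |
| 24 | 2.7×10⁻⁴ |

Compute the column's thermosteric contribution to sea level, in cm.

Δh = 5.9 cm

Layer 1 at 24 °C → α = 2.7×10⁻⁴ K⁻¹
Layer 2 at 2.1 °C → α = 0.71×10⁻⁴ K⁻¹
Layer 1: 2.7×10⁻⁴ × 0.61 × 150 = 0.024705 m
0.71×10⁻⁴ × 730 × 0.67 = 0.0347261 m
Δh = 0.024705 + 0.0347261 = 0.0594311 m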